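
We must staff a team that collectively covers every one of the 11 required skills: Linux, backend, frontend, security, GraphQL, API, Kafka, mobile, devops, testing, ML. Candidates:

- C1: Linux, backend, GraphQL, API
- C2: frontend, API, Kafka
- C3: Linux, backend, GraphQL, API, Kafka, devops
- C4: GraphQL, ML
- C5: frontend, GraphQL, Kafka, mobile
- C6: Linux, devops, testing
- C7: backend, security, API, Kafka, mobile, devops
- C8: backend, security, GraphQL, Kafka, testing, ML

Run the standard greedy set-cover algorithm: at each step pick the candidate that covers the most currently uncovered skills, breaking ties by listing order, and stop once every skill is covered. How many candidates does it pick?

Pick 1: C3 covers 6 new skills (Linux, backend, GraphQL, API, Kafka, devops).
Pick 2: C8 covers 3 new skills (security, testing, ML).
Pick 3: C5 covers 2 new skills (frontend, mobile).
Greedy uses 3 candidates.

3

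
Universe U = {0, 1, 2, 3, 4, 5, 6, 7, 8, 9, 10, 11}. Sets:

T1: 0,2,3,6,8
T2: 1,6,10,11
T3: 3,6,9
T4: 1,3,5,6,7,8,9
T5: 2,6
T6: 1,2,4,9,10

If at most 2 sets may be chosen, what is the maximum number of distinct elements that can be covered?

10

Choosing T4, T6 covers {1, 2, 3, 4, 5, 6, 7, 8, 9, 10} — 10 elements.
No choice of 2 sets does better; here 0, 11 are left uncovered.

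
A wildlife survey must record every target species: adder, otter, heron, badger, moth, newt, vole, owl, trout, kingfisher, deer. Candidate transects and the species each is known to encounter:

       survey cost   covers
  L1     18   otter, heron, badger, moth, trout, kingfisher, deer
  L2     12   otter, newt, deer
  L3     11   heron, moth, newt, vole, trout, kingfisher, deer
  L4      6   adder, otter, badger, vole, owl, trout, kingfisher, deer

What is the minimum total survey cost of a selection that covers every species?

L3, L4 cover every species at survey cost 11 + 6 = 17.
Any cover uses at least 2 transects; among all covering selections none totals below 17.

17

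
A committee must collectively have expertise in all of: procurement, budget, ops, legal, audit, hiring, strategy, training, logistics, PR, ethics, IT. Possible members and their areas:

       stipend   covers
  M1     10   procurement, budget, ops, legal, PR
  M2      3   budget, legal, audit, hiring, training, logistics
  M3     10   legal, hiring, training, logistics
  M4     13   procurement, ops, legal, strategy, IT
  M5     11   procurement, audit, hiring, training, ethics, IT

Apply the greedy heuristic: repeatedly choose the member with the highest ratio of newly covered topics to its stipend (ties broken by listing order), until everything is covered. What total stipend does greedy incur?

Pick 1: M2 adds 6 new (budget, legal, audit, hiring, training, logistics) at stipend 3 (ratio 6/3).
Pick 2: M4 adds 4 new (procurement, ops, strategy, IT) at stipend 13 (ratio 4/13).
Pick 3: M1 adds 1 new (PR) at stipend 10 (ratio 1/10).
Pick 4: M5 adds 1 new (ethics) at stipend 11 (ratio 1/11).
Greedy total stipend: 3 + 13 + 10 + 11 = 37.

37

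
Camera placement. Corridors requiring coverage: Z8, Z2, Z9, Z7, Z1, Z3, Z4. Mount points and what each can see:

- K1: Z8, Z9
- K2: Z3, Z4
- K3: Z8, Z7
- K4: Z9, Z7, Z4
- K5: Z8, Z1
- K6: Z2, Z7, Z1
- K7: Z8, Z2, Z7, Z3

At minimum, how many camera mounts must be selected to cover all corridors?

K1, K2, K6 together cover {Z8, Z2, Z9, Z7, Z1, Z3, Z4} — every corridor.
No 2 of the 7 camera mounts cover everything (all 21 pairs fall short), so 3 is minimum.

3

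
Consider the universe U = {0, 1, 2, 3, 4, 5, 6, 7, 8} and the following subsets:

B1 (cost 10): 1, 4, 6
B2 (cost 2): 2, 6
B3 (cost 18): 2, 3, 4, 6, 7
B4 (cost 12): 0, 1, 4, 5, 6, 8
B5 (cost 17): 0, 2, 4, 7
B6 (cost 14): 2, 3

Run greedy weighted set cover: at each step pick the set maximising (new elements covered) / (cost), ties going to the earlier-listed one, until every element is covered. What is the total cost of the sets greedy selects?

32

Pick 1: B2 adds 2 new (2, 6) at cost 2 (ratio 2/2).
Pick 2: B4 adds 5 new (0, 1, 4, 5, 8) at cost 12 (ratio 5/12).
Pick 3: B3 adds 2 new (3, 7) at cost 18 (ratio 2/18).
Greedy total cost: 2 + 12 + 18 = 32. (The true optimum is 30, so greedy overshoots here.)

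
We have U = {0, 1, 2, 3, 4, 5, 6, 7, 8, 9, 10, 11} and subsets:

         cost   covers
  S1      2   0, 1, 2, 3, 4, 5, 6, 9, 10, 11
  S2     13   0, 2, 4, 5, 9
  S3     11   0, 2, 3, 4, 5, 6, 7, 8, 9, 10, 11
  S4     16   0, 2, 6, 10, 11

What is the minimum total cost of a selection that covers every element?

13

S1, S3 cover every element at cost 2 + 11 = 13.
Any cover uses at least 2 sets; among all covering selections none totals below 13.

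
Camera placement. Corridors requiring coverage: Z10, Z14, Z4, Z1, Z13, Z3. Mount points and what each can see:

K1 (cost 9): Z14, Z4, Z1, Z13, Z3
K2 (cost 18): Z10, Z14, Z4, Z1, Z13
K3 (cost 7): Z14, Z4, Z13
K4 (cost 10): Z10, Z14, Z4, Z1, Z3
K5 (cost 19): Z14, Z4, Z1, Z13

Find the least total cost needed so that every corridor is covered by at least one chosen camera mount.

17

K3, K4 cover every corridor at cost 7 + 10 = 17.
Any cover uses at least 2 camera mounts; among all covering selections none totals below 17.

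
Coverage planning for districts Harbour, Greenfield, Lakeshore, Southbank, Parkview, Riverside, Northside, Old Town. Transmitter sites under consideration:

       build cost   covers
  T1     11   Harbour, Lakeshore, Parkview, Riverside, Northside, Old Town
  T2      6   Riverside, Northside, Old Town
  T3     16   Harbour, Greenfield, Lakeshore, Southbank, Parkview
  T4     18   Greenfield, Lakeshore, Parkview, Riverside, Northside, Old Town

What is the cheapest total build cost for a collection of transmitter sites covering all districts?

T2, T3 cover every district at build cost 6 + 16 = 22.
Any cover uses at least 2 transmitter sites; among all covering selections none totals below 22.
Greedy by coverage-per-build cost would pick T1, T3 for 27 — worse than the optimum 22.

22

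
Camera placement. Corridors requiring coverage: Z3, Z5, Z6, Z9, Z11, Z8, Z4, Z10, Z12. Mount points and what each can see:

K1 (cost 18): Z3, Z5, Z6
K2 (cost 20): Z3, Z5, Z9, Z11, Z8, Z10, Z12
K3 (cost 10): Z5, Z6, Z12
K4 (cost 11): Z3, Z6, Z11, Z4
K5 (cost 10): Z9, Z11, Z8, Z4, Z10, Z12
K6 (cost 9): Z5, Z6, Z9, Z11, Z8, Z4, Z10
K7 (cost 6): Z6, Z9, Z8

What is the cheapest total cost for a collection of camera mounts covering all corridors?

K1, K5 cover every corridor at cost 18 + 10 = 28.
Any cover uses at least 2 camera mounts; among all covering selections none totals below 28.

28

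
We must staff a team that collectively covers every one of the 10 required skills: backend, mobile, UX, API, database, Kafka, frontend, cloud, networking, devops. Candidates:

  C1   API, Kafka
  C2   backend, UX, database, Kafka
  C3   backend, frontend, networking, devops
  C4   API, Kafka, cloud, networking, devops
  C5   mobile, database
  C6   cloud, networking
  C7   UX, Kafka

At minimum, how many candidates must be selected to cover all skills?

C2, C3, C4, C5 together cover {backend, mobile, UX, API, database, Kafka, frontend, cloud, networking, devops} — every skill.
No 3 of the 7 candidates cover everything (all 35 triples fall short), so 4 is minimum.

4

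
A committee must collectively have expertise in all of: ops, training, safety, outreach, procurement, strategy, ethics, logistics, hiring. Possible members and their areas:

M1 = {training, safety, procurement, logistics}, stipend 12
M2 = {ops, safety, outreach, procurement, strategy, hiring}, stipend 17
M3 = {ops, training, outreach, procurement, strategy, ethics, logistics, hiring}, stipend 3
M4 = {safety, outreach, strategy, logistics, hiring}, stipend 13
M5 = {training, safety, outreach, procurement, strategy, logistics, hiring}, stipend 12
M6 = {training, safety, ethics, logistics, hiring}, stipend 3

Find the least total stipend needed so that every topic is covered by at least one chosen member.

6

M3, M6 cover every topic at stipend 3 + 3 = 6.
Any cover uses at least 2 members; among all covering selections none totals below 6.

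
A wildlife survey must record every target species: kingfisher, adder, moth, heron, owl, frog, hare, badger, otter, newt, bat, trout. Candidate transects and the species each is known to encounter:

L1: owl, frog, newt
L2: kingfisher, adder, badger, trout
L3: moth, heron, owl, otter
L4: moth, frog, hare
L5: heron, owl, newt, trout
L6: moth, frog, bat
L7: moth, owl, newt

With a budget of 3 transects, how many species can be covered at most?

Choosing L1, L2, L3 covers {kingfisher, adder, moth, heron, owl, frog, badger, otter, newt, trout} — 10 species.
No choice of 3 transects does better; here hare, bat are left uncovered.

10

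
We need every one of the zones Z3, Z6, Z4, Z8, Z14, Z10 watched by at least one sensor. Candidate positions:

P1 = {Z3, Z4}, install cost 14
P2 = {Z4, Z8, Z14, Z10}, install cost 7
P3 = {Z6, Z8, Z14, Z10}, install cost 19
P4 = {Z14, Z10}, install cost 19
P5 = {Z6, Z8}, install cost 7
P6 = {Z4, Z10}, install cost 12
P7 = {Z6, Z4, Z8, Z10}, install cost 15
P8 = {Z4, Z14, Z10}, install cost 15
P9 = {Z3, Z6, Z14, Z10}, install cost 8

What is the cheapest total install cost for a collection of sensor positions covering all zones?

15

P2, P9 cover every zone at install cost 7 + 8 = 15.
Any cover uses at least 2 sensor positions; among all covering selections none totals below 15.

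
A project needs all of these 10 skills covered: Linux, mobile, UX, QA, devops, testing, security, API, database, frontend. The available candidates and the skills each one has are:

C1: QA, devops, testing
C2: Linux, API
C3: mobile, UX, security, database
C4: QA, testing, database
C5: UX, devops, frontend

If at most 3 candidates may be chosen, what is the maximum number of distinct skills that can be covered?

Choosing C1, C2, C3 covers {Linux, mobile, UX, QA, devops, testing, security, API, database} — 9 skills.
No choice of 3 candidates does better; here frontend is left uncovered.

9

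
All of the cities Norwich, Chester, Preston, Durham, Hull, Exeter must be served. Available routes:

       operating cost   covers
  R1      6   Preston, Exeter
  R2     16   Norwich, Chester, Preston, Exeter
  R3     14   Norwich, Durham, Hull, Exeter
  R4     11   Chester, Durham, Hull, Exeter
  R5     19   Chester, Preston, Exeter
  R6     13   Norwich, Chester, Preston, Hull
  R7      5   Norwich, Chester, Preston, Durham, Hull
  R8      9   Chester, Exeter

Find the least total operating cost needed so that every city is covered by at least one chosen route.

11

R1, R7 cover every city at operating cost 6 + 5 = 11.
Any cover uses at least 2 routes; among all covering selections none totals below 11.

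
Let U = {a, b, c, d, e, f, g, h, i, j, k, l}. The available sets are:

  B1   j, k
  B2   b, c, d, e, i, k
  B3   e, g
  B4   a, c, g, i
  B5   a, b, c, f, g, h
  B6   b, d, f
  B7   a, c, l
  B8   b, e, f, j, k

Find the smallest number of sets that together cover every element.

B1, B2, B5, B7 together cover {a, b, c, d, e, f, g, h, i, j, k, l} — every element.
No 3 of the 8 sets cover everything (all 56 triples fall short), so 4 is minimum.

4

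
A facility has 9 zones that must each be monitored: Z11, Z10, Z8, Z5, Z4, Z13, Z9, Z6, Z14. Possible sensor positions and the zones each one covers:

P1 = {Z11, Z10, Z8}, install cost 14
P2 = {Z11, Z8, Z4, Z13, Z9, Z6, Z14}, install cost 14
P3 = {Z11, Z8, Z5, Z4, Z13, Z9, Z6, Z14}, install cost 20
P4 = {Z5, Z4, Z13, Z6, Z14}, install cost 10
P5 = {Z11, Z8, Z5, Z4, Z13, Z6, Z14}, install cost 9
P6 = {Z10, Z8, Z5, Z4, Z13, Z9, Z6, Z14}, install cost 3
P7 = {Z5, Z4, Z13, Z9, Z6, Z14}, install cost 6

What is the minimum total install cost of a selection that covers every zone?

P5, P6 cover every zone at install cost 9 + 3 = 12.
Any cover uses at least 2 sensor positions; among all covering selections none totals below 12.

12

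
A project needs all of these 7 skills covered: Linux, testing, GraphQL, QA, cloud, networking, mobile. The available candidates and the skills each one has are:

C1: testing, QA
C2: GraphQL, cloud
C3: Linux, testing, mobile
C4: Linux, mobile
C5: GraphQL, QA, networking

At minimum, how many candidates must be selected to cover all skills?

C2, C3, C5 together cover {Linux, testing, GraphQL, QA, cloud, networking, mobile} — every skill.
No 2 of the 5 candidates cover everything (all 10 pairs fall short), so 3 is minimum.

3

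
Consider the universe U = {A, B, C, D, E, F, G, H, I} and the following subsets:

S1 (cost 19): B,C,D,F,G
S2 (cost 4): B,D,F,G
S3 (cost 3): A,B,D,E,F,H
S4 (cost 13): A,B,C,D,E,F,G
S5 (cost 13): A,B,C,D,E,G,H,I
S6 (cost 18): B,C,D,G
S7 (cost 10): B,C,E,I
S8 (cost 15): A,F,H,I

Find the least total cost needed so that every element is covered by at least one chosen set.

S3, S5 cover every element at cost 3 + 13 = 16.
Any cover uses at least 2 sets; among all covering selections none totals below 16.

16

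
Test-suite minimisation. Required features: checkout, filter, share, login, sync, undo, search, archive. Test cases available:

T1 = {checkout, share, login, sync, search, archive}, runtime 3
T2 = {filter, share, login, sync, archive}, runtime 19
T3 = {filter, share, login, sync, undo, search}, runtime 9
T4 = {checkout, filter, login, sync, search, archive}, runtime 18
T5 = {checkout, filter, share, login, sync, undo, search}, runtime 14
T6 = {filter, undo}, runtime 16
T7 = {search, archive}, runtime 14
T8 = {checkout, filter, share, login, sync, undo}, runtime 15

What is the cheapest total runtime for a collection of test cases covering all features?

12

T1, T3 cover every feature at runtime 3 + 9 = 12.
Any cover uses at least 2 test cases; among all covering selections none totals below 12.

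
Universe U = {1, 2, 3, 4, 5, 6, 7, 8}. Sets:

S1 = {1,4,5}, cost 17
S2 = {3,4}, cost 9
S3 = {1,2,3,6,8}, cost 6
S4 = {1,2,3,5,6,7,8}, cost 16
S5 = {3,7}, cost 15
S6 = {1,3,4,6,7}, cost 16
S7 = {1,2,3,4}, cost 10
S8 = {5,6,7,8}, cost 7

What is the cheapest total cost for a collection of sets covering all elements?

S7, S8 cover every element at cost 10 + 7 = 17.
Any cover uses at least 2 sets; among all covering selections none totals below 17.
Greedy by coverage-per-cost would pick S3, S8, S2 for 22 — worse than the optimum 17.

17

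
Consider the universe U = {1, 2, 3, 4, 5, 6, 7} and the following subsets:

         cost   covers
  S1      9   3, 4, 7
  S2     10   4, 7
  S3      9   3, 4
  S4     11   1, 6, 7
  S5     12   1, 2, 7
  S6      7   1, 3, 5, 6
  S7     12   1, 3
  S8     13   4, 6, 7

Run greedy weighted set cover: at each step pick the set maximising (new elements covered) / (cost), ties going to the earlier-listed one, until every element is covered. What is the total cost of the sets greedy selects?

Pick 1: S6 adds 4 new (1, 3, 5, 6) at cost 7 (ratio 4/7).
Pick 2: S1 adds 2 new (4, 7) at cost 9 (ratio 2/9).
Pick 3: S5 adds 1 new (2) at cost 12 (ratio 1/12).
Greedy total cost: 7 + 9 + 12 = 28.

28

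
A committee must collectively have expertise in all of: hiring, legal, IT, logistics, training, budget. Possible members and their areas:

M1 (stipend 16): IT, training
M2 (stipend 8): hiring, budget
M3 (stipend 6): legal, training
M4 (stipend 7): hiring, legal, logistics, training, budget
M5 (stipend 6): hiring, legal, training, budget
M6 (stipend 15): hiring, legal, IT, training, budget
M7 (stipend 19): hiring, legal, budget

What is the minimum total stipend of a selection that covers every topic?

22

M4, M6 cover every topic at stipend 7 + 15 = 22.
Any cover uses at least 2 members; among all covering selections none totals below 22.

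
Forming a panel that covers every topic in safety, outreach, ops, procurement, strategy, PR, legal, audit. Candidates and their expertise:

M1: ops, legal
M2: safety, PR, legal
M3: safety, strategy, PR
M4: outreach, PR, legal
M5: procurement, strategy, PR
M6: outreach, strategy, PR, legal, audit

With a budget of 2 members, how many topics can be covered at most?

6

Choosing M1, M6 covers {outreach, ops, strategy, PR, legal, audit} — 6 topics.
No choice of 2 members does better; here safety, procurement are left uncovered.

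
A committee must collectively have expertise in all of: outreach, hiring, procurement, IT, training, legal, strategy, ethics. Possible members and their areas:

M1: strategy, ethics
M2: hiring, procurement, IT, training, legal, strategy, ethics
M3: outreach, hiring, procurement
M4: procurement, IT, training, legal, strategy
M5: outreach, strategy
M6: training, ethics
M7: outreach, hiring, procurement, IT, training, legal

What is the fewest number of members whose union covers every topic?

2

M1, M7 together cover {outreach, hiring, procurement, IT, training, legal, strategy, ethics} — every topic.
No single member contains all 8 topics, so 2 is optimal.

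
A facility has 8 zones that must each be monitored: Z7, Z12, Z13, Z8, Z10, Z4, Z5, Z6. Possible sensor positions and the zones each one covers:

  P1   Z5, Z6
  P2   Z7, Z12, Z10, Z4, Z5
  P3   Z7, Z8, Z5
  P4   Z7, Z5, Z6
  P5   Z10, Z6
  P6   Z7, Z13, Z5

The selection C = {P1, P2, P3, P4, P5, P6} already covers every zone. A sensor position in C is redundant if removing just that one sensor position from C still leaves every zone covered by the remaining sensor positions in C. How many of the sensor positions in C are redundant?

3

Drop P1: the rest still cover every zone — redundant.
Drop P2: Z12, Z4 uncovered — not redundant.
Drop P3: Z8 uncovered — not redundant.
Drop P4: the rest still cover every zone — redundant.
Drop P5: the rest still cover every zone — redundant.
Drop P6: Z13 uncovered — not redundant.
3 redundant: P1, P4, P5.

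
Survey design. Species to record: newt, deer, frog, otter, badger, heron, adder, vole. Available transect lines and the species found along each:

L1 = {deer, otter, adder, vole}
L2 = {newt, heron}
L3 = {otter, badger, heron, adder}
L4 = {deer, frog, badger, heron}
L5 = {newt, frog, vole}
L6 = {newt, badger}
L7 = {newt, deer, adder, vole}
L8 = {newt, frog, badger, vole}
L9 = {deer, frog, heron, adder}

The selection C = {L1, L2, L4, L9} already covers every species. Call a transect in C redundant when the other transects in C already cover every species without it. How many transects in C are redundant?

Drop L1: otter, vole uncovered — not redundant.
Drop L2: newt uncovered — not redundant.
Drop L4: badger uncovered — not redundant.
Drop L9: the rest still cover every species — redundant.
1 redundant: L9.

1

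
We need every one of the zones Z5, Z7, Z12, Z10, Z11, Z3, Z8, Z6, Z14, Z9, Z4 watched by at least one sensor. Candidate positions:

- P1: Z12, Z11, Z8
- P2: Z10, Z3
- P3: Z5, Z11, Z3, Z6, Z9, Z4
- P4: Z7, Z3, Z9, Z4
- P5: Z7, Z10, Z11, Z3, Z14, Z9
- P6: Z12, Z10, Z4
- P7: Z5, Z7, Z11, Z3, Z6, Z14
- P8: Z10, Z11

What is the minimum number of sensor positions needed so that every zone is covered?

3

P1, P3, P5 together cover {Z5, Z7, Z12, Z10, Z11, Z3, Z8, Z6, Z14, Z9, Z4} — every zone.
No 2 of the 8 sensor positions cover everything (all 28 pairs fall short), so 3 is minimum.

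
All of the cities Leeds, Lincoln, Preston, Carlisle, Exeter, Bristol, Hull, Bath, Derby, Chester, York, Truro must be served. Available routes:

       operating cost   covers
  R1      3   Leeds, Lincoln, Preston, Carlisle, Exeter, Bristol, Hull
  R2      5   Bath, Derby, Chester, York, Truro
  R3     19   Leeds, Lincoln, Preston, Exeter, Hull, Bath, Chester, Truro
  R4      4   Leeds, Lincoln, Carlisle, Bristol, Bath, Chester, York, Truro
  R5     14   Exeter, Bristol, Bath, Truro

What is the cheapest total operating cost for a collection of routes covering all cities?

8

R1, R2 cover every city at operating cost 3 + 5 = 8.
Any cover uses at least 2 routes; among all covering selections none totals below 8.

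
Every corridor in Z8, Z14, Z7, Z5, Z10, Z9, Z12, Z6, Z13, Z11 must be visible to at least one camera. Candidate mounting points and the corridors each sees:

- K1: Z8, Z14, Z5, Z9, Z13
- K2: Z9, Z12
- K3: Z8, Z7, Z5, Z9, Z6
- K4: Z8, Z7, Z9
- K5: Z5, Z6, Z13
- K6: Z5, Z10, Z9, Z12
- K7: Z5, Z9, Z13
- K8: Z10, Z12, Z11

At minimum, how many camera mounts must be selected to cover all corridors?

3

K1, K3, K8 together cover {Z8, Z14, Z7, Z5, Z10, Z9, Z12, Z6, Z13, Z11} — every corridor.
No 2 of the 8 camera mounts cover everything (all 28 pairs fall short), so 3 is minimum.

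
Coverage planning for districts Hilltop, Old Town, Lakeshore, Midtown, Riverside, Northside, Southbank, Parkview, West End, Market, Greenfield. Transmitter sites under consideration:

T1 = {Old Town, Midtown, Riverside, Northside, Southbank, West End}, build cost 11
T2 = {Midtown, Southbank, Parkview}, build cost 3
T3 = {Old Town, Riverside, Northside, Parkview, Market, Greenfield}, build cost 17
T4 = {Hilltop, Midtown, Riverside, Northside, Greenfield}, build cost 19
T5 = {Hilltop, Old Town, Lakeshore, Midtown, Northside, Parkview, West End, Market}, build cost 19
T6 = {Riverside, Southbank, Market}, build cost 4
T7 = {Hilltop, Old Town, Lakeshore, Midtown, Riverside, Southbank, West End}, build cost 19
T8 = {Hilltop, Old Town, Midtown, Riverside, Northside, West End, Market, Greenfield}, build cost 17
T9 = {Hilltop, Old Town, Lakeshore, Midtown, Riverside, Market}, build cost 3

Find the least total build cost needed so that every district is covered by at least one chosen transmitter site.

T2, T8, T9 cover every district at build cost 3 + 17 + 3 = 23.
Any cover uses at least 2 transmitter sites; among all covering selections none totals below 23.
Greedy by coverage-per-build cost would pick T9, T2, T1, T3 for 34 — worse than the optimum 23.

23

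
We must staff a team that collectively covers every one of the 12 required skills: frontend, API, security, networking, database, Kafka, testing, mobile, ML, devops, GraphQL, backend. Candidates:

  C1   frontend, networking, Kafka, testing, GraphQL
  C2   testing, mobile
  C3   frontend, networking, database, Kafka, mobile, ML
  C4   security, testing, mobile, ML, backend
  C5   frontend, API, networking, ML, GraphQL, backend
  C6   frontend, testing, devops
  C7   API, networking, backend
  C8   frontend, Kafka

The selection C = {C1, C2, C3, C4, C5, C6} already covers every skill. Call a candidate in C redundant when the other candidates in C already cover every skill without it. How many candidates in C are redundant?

Drop C1: the rest still cover every skill — redundant.
Drop C2: the rest still cover every skill — redundant.
Drop C3: database uncovered — not redundant.
Drop C4: security uncovered — not redundant.
Drop C5: API uncovered — not redundant.
Drop C6: devops uncovered — not redundant.
2 redundant: C1, C2.

2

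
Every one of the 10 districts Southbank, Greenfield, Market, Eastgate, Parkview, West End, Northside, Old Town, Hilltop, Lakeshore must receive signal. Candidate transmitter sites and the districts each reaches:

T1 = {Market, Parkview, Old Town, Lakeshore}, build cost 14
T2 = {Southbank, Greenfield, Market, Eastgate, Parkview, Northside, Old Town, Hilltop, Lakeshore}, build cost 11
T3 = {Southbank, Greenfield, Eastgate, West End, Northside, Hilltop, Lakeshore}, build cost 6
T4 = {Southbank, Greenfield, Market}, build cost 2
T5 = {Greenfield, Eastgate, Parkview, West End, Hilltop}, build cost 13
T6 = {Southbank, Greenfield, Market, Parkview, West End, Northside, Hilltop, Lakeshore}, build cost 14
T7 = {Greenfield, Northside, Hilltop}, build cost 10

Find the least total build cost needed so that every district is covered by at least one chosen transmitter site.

17

T2, T3 cover every district at build cost 11 + 6 = 17.
Any cover uses at least 2 transmitter sites; among all covering selections none totals below 17.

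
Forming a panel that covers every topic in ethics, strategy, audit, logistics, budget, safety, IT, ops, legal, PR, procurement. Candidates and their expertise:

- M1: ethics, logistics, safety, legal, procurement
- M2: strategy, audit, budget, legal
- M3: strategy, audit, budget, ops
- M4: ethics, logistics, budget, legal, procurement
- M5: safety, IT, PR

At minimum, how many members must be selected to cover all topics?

3

M1, M3, M5 together cover {ethics, strategy, audit, logistics, budget, safety, IT, ops, legal, PR, procurement} — every topic.
No 2 of the 5 members cover everything (all 10 pairs fall short), so 3 is minimum.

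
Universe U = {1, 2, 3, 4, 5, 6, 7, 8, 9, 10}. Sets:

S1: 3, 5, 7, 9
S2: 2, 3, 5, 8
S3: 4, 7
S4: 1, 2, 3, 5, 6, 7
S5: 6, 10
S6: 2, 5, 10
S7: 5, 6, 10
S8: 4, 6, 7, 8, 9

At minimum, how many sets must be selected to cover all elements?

3

S4, S5, S8 together cover {1, 2, 3, 4, 5, 6, 7, 8, 9, 10} — every element.
No 2 of the 8 sets cover everything (all 28 pairs fall short), so 3 is minimum.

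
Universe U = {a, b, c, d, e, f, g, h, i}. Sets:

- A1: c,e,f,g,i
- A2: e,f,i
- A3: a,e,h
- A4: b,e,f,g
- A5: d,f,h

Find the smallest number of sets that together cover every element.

4

A1, A3, A4, A5 together cover {a, b, c, d, e, f, g, h, i} — every element.
No 3 of the 5 sets cover everything (all 10 triples fall short), so 4 is minimum.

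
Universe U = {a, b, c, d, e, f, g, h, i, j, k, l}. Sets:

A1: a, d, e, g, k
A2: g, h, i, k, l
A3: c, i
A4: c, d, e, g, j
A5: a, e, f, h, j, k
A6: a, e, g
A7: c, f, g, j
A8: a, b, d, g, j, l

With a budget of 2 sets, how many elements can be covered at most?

Choosing A5, A8 covers {a, b, d, e, f, g, h, j, k, l} — 10 elements.
No choice of 2 sets does better; here c, i are left uncovered.

10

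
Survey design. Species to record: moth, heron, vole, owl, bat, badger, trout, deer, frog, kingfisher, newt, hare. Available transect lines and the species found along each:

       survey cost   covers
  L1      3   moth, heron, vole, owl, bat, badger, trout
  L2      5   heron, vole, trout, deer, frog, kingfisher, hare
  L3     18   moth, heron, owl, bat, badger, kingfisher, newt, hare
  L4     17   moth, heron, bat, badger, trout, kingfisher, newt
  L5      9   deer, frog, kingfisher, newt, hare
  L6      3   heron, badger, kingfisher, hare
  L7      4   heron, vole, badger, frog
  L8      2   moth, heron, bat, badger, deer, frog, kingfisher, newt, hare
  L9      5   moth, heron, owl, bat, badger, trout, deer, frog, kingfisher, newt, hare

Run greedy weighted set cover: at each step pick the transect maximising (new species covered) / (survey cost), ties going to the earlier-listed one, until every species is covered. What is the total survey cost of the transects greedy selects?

5

Pick 1: L8 adds 9 new (moth, heron, bat, badger, deer, frog, kingfisher, newt, hare) at survey cost 2 (ratio 9/2).
Pick 2: L1 adds 3 new (vole, owl, trout) at survey cost 3 (ratio 3/3).
Greedy total survey cost: 2 + 3 = 5.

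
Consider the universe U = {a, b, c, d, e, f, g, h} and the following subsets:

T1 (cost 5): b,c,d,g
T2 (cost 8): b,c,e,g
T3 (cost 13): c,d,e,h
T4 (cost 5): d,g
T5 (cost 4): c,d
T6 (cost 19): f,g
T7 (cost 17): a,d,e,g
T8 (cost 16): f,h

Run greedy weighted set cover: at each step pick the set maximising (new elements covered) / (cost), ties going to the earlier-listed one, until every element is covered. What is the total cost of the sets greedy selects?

51

Pick 1: T1 adds 4 new (b, c, d, g) at cost 5 (ratio 4/5).
Pick 2: T3 adds 2 new (e, h) at cost 13 (ratio 2/13).
Pick 3: T8 adds 1 new (f) at cost 16 (ratio 1/16).
Pick 4: T7 adds 1 new (a) at cost 17 (ratio 1/17).
Greedy total cost: 5 + 13 + 16 + 17 = 51. (The true optimum is 38, so greedy overshoots here.)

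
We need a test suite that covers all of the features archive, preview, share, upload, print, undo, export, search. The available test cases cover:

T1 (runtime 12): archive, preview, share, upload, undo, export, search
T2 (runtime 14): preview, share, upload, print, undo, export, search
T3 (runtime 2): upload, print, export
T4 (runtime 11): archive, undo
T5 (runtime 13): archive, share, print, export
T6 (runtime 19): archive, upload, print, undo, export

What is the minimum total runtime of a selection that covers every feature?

T1, T3 cover every feature at runtime 12 + 2 = 14.
Any cover uses at least 2 test cases; among all covering selections none totals below 14.

14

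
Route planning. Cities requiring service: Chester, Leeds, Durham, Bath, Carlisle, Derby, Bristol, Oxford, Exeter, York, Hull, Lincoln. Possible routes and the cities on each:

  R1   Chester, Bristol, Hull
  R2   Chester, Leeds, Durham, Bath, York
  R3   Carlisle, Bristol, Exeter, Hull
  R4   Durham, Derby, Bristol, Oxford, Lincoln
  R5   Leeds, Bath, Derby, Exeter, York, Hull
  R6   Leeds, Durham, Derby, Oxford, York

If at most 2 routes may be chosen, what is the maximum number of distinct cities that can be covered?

10

Choosing R4, R5 covers {Leeds, Durham, Bath, Derby, Bristol, Oxford, Exeter, York, Hull, Lincoln} — 10 cities.
No choice of 2 routes does better; here Chester, Carlisle are left uncovered.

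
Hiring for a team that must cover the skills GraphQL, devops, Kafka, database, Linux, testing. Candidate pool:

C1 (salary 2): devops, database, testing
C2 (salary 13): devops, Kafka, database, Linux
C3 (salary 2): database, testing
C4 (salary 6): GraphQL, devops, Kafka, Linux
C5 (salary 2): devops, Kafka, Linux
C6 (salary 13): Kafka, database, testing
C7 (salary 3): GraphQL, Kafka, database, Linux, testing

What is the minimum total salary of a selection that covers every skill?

5

C1, C7 cover every skill at salary 2 + 3 = 5.
Any cover uses at least 2 candidates; among all covering selections none totals below 5.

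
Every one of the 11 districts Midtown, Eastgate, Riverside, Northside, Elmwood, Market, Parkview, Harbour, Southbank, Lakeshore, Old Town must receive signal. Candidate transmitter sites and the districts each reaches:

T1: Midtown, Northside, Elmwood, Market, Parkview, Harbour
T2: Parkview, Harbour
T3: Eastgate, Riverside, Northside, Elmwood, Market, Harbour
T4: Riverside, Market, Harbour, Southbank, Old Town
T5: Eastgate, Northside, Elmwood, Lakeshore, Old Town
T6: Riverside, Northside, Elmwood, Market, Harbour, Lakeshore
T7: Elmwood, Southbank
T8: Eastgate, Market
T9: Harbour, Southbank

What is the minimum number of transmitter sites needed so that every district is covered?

3

T1, T4, T5 together cover {Midtown, Eastgate, Riverside, Northside, Elmwood, Market, Parkview, Harbour, Southbank, Lakeshore, Old Town} — every district.
No 2 of the 9 transmitter sites cover everything (all 36 pairs fall short), so 3 is minimum.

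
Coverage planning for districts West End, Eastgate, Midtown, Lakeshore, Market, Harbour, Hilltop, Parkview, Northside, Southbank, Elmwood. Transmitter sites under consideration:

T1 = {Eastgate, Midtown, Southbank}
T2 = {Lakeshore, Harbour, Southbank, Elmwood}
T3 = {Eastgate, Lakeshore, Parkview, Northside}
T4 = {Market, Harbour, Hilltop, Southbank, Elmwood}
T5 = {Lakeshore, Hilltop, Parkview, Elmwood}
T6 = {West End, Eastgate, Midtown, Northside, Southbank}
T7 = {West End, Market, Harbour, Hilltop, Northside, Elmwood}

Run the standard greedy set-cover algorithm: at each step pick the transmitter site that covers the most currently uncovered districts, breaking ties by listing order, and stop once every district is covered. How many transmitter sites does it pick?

Pick 1: T7 covers 6 new districts (West End, Market, Harbour, Hilltop, Northside, Elmwood).
Pick 2: T1 covers 3 new districts (Eastgate, Midtown, Southbank).
Pick 3: T3 covers 2 new districts (Lakeshore, Parkview).
Greedy uses 3 transmitter sites.

3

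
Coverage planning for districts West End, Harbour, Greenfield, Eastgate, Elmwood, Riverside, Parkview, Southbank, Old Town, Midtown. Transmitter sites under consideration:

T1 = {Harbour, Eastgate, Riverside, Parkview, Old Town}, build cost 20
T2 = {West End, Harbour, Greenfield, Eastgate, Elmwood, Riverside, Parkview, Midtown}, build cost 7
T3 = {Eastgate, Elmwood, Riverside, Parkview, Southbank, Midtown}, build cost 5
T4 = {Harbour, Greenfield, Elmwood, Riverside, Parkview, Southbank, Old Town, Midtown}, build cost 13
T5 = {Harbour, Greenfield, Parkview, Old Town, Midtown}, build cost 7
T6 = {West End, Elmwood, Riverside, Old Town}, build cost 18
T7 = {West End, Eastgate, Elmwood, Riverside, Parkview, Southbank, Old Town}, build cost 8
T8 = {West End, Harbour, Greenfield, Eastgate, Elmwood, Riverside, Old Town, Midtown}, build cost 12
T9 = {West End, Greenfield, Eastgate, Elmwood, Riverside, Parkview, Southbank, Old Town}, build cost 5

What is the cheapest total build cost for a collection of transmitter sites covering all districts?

12

T2, T9 cover every district at build cost 7 + 5 = 12.
Any cover uses at least 2 transmitter sites; among all covering selections none totals below 12.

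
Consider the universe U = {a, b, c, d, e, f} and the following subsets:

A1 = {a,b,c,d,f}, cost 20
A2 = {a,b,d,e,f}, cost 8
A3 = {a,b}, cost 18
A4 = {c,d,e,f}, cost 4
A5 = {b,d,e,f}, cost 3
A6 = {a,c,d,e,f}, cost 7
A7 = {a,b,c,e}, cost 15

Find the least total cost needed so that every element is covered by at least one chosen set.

A5, A6 cover every element at cost 3 + 7 = 10.
Any cover uses at least 2 sets; among all covering selections none totals below 10.

10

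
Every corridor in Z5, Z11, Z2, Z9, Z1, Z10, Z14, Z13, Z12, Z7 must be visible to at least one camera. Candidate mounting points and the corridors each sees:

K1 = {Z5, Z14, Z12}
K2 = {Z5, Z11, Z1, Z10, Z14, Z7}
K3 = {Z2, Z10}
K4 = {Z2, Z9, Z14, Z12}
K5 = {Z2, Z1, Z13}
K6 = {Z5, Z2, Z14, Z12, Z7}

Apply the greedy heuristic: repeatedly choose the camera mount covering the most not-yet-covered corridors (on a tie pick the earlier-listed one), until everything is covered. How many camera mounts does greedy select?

Pick 1: K2 covers 6 new corridors (Z5, Z11, Z1, Z10, Z14, Z7).
Pick 2: K4 covers 3 new corridors (Z2, Z9, Z12).
Pick 3: K5 covers 1 new corridors (Z13).
Greedy uses 3 camera mounts.

3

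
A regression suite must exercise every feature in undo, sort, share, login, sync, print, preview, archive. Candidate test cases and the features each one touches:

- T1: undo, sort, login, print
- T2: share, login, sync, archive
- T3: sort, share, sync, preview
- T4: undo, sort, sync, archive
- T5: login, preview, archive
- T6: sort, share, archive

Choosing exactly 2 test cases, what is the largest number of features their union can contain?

Choosing T1, T2 covers {undo, sort, share, login, sync, print, archive} — 7 features.
No choice of 2 test cases does better; here preview is left uncovered.

7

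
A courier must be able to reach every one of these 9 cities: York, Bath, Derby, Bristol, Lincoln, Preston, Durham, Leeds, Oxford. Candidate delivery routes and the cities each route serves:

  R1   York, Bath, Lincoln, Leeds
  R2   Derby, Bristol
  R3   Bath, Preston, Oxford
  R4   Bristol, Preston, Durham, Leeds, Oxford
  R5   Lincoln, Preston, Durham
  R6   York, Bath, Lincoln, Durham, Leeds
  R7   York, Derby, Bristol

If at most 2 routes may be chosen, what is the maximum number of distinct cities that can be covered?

8

Choosing R1, R4 covers {York, Bath, Bristol, Lincoln, Preston, Durham, Leeds, Oxford} — 8 cities.
No choice of 2 routes does better; here Derby is left uncovered.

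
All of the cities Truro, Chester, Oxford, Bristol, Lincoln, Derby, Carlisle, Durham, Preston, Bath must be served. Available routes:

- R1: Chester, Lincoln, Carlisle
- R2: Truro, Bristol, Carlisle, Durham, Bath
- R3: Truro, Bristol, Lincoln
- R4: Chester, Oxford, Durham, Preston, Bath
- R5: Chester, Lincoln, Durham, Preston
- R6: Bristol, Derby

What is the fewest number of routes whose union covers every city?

4

R1, R2, R4, R6 together cover {Truro, Chester, Oxford, Bristol, Lincoln, Derby, Carlisle, Durham, Preston, Bath} — every city.
No 3 of the 6 routes cover everything (all 20 triples fall short), so 4 is minimum.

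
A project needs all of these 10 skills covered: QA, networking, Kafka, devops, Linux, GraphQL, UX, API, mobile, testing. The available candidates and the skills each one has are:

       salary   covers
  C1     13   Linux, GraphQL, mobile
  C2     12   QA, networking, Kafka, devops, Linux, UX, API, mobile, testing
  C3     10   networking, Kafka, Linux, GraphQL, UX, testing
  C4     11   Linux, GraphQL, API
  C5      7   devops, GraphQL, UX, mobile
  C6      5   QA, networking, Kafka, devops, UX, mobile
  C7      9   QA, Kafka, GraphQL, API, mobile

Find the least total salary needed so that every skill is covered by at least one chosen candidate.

C2, C5 cover every skill at salary 12 + 7 = 19.
Any cover uses at least 2 candidates; among all covering selections none totals below 19.
Greedy by coverage-per-salary would pick C6, C3, C7 for 24 — worse than the optimum 19.

19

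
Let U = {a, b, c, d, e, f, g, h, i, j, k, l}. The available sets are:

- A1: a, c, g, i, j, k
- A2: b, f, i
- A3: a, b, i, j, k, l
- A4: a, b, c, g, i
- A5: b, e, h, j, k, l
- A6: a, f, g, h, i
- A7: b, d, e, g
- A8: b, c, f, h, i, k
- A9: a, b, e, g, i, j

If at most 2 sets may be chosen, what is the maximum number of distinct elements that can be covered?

10

Choosing A1, A5 covers {a, b, c, e, g, h, i, j, k, l} — 10 elements.
No choice of 2 sets does better; here d, f are left uncovered.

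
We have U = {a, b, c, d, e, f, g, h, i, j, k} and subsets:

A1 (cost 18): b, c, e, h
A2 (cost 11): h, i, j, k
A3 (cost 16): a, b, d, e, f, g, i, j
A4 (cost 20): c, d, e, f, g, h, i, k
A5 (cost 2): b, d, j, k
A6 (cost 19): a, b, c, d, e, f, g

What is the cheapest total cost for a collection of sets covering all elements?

30

A2, A6 cover every element at cost 11 + 19 = 30.
Any cover uses at least 2 sets; among all covering selections none totals below 30.
Greedy by coverage-per-cost would pick A5, A3, A1 for 36 — worse than the optimum 30.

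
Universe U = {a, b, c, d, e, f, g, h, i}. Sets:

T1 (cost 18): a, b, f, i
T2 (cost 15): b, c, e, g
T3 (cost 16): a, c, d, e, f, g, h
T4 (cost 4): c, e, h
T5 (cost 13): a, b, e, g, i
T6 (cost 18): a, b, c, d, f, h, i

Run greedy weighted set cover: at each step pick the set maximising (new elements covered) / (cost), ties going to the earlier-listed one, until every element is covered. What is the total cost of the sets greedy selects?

Pick 1: T4 adds 3 new (c, e, h) at cost 4 (ratio 3/4).
Pick 2: T5 adds 4 new (a, b, g, i) at cost 13 (ratio 4/13).
Pick 3: T3 adds 2 new (d, f) at cost 16 (ratio 2/16).
Greedy total cost: 4 + 13 + 16 = 33. (The true optimum is 29, so greedy overshoots here.)

33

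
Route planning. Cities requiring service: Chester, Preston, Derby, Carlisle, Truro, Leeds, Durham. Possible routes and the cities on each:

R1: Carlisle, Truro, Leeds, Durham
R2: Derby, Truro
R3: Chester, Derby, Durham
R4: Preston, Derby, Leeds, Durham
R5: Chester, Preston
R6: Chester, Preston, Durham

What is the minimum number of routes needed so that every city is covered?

R1, R2, R5 together cover {Chester, Preston, Derby, Carlisle, Truro, Leeds, Durham} — every city.
No 2 of the 6 routes cover everything (all 15 pairs fall short), so 3 is minimum.

3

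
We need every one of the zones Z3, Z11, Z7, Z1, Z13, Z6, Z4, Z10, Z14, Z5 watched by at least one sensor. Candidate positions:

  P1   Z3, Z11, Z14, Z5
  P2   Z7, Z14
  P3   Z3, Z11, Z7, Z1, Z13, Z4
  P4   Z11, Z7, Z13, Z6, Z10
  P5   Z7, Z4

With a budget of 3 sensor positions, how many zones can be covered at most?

Choosing P1, P3, P4 covers {Z3, Z11, Z7, Z1, Z13, Z6, Z4, Z10, Z14, Z5} — 10 zones.
That is all 10 zones.

10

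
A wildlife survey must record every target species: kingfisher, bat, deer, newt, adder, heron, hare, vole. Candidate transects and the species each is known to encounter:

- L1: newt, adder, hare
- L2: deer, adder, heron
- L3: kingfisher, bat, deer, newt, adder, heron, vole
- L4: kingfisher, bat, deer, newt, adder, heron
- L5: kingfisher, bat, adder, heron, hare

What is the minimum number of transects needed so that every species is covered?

2

L1, L3 together cover {kingfisher, bat, deer, newt, adder, heron, hare, vole} — every species.
No single transect contains all 8 species, so 2 is optimal.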